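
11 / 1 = 11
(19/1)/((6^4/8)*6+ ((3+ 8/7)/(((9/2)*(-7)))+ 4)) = 8379/430358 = 0.02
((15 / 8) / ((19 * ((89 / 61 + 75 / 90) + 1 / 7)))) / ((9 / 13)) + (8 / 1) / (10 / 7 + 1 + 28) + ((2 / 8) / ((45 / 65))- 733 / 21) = -18145773194 / 530233893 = -34.22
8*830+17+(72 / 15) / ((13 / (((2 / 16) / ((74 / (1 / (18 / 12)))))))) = 16010086 / 2405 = 6657.00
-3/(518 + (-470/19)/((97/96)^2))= -536313/88271858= -0.01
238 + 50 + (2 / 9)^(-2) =1233 / 4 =308.25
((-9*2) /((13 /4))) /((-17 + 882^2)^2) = -72 /7866810908437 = -0.00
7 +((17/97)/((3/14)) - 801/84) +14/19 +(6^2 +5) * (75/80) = 23194861/619248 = 37.46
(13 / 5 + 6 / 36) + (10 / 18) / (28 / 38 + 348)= 412706 / 149085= 2.77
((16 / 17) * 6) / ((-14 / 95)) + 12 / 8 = -8763 / 238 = -36.82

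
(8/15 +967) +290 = 18863/15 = 1257.53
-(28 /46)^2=-196 /529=-0.37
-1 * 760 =-760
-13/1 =-13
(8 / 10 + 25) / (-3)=-43 / 5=-8.60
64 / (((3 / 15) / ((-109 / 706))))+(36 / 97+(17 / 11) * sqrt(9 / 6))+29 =-685983 / 34241+17 * sqrt(6) / 22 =-18.14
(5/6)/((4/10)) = 2.08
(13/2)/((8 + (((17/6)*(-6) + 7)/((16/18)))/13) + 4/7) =2366/2805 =0.84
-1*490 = -490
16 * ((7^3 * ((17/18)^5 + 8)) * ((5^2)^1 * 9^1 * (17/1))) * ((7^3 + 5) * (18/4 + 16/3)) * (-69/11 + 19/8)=-1414712447920241575/577368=-2450278588214.52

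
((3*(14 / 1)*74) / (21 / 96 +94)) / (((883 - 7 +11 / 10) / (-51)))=-161024 / 83951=-1.92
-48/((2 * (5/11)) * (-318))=0.17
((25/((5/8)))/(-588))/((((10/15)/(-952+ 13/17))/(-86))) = -6953530/833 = -8347.58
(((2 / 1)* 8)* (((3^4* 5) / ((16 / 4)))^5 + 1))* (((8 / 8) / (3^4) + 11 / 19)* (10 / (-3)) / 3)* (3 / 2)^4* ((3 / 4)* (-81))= 669299162036102325 / 19456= 34400655943467.43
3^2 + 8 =17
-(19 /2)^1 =-19 /2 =-9.50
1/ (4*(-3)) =-1/ 12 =-0.08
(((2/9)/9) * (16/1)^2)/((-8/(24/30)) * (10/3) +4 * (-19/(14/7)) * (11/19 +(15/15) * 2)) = -256/5319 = -0.05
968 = 968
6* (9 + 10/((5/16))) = 246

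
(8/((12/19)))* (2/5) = 5.07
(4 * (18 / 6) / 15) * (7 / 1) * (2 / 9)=1.24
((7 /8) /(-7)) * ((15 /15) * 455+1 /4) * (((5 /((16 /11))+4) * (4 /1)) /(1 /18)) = -1950291 /64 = -30473.30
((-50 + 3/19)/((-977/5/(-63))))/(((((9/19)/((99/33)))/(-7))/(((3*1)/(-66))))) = -696045/21494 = -32.38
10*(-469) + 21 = -4669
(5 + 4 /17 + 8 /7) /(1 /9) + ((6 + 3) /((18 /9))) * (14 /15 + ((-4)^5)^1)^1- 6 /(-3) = -2703916 /595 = -4544.40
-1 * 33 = -33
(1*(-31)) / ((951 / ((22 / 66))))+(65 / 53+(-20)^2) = 60667402 / 151209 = 401.22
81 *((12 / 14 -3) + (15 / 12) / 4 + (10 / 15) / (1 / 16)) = 80163 / 112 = 715.74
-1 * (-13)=13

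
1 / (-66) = -1 / 66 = -0.02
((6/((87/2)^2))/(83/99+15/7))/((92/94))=21714/19981319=0.00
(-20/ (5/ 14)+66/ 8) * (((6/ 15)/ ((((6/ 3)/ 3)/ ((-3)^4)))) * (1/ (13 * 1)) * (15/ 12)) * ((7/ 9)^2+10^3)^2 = -1254667616591/ 5616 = -223409475.89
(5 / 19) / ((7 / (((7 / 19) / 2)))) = 5 / 722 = 0.01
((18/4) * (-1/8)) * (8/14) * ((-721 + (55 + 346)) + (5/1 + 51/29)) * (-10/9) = -22710/203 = -111.87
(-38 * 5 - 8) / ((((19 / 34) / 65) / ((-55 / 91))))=1851300 / 133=13919.55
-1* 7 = -7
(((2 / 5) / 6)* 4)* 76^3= 1755904 / 15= 117060.27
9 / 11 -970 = -10661 / 11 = -969.18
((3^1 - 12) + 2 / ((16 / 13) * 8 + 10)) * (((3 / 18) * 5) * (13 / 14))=-2665 / 387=-6.89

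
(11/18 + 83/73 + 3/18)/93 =0.02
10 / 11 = 0.91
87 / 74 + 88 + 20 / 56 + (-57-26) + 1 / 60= 101779 / 15540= 6.55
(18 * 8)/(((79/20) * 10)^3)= 1152/493039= 0.00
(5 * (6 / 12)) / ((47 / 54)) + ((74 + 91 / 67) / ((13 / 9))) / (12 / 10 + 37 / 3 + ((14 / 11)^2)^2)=886271948460 / 145259336131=6.10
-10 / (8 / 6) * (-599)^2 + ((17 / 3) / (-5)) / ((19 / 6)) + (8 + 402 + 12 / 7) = -3578492871 / 1330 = -2690596.14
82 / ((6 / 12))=164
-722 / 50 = -361 / 25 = -14.44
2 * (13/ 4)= 13/ 2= 6.50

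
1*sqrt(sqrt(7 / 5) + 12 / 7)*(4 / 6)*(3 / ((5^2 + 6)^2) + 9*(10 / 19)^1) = 57698*sqrt(245*sqrt(35) + 2100) / 639065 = 5.38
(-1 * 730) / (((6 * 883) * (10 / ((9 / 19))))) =-219 / 33554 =-0.01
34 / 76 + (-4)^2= 625 / 38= 16.45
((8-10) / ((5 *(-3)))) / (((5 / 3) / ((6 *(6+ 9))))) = 7.20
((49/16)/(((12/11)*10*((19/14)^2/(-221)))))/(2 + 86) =-530621/1386240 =-0.38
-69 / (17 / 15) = -1035 / 17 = -60.88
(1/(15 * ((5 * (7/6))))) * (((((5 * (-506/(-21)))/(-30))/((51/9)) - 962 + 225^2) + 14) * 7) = 35468872/8925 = 3974.10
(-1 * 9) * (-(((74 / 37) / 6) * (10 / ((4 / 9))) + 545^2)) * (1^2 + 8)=24059632.50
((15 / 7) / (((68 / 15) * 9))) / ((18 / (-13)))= -325 / 8568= -0.04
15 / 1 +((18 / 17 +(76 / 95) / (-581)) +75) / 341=15.22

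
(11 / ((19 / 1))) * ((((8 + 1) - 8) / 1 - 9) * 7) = -616 / 19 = -32.42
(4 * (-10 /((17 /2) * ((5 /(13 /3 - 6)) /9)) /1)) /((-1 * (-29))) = 0.49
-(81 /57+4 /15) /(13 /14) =-518 /285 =-1.82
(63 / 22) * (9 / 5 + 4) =1827 / 110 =16.61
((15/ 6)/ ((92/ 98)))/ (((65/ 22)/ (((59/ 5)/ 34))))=31801/ 101660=0.31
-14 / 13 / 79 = -14 / 1027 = -0.01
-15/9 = -5/3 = -1.67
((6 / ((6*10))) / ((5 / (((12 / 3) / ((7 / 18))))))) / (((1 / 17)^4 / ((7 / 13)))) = 3006756 / 325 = 9251.56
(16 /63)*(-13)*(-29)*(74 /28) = 111592 /441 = 253.04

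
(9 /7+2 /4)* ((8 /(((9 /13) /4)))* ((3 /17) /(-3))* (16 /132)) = -20800 /35343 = -0.59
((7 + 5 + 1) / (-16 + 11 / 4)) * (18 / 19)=-936 / 1007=-0.93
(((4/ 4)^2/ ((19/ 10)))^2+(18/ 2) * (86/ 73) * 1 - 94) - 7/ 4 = -8946343/ 105412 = -84.87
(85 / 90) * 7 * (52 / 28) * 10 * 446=492830 / 9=54758.89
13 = 13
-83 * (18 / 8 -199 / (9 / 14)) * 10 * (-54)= -13773435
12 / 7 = 1.71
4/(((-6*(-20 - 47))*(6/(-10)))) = -10/603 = -0.02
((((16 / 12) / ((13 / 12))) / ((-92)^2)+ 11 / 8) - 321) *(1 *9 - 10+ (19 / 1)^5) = -21770449117569 / 27508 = -791422463.20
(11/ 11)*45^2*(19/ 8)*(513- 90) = 2034365.62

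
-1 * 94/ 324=-47/ 162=-0.29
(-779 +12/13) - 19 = -10362/13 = -797.08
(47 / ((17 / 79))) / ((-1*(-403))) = 3713 / 6851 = 0.54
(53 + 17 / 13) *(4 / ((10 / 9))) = 12708 / 65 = 195.51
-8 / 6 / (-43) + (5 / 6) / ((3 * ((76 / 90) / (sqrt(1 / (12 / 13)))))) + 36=25 * sqrt(39) / 456 + 4648 / 129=36.37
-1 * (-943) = 943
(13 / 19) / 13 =0.05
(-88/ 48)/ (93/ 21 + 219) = -77/ 9384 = -0.01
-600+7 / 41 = -24593 / 41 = -599.83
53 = 53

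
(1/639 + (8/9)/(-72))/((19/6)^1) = -124/36423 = -0.00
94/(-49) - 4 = -290/49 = -5.92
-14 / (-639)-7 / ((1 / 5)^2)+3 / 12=-174.73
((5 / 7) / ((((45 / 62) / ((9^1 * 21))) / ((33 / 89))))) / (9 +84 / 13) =4.46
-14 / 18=-7 / 9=-0.78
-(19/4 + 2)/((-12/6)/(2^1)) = 27/4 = 6.75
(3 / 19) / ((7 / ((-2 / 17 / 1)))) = -6 / 2261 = -0.00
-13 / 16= -0.81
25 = 25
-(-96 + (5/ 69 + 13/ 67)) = 442576/ 4623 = 95.73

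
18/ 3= 6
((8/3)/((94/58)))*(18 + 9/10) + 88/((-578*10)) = 2110978/67915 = 31.08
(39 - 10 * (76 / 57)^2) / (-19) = -191 / 171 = -1.12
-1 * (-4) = 4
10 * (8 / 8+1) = 20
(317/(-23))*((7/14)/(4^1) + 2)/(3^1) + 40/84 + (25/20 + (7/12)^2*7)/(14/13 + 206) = -578487577/62411328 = -9.27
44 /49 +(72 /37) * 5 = 10.63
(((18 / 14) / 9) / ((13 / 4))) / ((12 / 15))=5 / 91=0.05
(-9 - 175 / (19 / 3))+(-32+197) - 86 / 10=11378 / 95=119.77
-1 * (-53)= 53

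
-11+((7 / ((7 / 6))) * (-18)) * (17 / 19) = -2045 / 19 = -107.63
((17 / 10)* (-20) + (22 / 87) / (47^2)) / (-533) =6534200 / 102433539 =0.06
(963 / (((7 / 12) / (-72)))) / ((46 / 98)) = -5824224 / 23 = -253227.13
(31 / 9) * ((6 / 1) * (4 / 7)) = 248 / 21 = 11.81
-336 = -336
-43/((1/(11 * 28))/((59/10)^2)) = -11525591/25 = -461023.64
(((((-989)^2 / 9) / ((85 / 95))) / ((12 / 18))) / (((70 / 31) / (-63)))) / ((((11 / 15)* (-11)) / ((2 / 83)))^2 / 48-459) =-3733213983120 / 1377561833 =-2710.02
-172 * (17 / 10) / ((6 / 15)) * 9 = -6579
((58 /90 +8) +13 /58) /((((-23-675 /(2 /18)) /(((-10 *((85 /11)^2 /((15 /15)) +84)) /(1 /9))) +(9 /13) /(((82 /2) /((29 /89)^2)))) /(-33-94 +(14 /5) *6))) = -32287182044922961 /15635015429420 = -2065.06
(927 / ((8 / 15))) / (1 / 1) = 13905 / 8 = 1738.12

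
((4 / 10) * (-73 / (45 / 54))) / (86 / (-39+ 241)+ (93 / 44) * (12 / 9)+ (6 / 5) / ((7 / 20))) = -5.25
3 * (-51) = -153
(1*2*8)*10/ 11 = 160/ 11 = 14.55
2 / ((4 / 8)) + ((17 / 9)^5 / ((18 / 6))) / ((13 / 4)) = 14891072 / 2302911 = 6.47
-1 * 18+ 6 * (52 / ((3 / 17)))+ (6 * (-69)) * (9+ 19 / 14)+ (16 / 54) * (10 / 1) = -479095 / 189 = -2534.89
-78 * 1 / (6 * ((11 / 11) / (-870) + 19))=-11310 / 16529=-0.68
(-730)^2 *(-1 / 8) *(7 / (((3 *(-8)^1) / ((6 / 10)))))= 186515 / 16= 11657.19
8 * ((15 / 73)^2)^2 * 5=2025000 / 28398241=0.07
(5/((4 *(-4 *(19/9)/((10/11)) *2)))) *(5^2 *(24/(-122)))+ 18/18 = 67871/50996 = 1.33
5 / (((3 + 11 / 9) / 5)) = 225 / 38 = 5.92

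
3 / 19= 0.16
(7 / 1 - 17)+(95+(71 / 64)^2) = 353201 / 4096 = 86.23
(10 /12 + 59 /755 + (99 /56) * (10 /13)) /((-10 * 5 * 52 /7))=-0.01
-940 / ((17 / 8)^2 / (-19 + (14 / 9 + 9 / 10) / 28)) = 71679136 / 18207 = 3936.90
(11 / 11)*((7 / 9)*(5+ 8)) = 91 / 9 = 10.11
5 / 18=0.28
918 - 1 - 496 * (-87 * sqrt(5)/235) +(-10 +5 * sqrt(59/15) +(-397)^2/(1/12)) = sqrt(885)/3 +43152 * sqrt(5)/235 +1892215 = 1892635.52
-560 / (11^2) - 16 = -2496 / 121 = -20.63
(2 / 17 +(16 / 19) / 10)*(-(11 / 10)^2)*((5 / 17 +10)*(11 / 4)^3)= -183759191 / 3514240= -52.29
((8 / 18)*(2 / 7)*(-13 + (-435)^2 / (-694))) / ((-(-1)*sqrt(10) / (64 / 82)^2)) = -58001408*sqrt(10) / 26248815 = -6.99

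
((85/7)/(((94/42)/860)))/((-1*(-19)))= 219300/893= 245.58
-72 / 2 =-36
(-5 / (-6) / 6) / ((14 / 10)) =25 / 252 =0.10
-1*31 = -31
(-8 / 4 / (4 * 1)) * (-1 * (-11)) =-11 / 2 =-5.50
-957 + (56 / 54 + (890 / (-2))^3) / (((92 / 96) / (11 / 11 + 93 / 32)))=-297409585771 / 828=-359190320.98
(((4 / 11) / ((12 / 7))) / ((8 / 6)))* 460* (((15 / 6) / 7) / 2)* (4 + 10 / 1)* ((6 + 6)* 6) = 13172.73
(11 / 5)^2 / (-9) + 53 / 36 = 841 / 900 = 0.93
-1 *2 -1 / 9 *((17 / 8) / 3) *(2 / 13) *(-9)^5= 37075 / 52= 712.98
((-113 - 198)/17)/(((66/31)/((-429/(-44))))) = -125333/1496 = -83.78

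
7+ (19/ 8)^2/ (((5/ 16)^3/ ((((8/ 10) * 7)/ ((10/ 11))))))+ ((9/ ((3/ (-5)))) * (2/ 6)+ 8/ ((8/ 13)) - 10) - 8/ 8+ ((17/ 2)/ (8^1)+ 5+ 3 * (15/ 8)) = 57712631/ 50000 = 1154.25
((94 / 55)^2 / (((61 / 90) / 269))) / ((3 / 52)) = 741587808 / 36905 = 20094.51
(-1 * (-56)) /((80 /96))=336 /5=67.20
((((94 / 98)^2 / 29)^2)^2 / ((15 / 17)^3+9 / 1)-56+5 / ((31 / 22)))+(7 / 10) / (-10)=-45533846996997536852303647171 / 866954470182772497077827800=-52.52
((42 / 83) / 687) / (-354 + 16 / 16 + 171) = -1 / 247091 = -0.00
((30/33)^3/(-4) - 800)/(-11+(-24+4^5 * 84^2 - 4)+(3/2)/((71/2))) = -2224075/20082310347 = -0.00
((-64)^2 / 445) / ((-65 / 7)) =-28672 / 28925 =-0.99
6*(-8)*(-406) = 19488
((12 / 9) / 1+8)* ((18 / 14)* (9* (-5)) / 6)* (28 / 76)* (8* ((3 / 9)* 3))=-265.26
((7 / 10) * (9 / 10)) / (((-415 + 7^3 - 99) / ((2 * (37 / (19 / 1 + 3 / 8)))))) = -1036 / 73625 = -0.01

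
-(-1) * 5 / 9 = 5 / 9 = 0.56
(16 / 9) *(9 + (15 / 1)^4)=90016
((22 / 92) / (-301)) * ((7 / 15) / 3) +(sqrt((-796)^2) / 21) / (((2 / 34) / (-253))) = -101578093397 / 623070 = -163028.38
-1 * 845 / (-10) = 84.50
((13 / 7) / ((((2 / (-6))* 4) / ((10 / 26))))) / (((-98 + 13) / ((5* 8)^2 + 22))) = 2433 / 238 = 10.22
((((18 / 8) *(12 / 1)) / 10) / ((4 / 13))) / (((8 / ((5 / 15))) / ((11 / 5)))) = 1287 / 1600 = 0.80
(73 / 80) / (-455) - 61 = -2220473 / 36400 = -61.00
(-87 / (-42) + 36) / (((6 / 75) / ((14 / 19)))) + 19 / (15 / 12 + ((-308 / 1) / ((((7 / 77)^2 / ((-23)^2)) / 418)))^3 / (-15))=29828494269833969126401040326111495 / 85064373902716009516190584044322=350.66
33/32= 1.03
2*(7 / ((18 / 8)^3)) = 896 / 729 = 1.23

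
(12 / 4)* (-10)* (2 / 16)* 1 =-15 / 4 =-3.75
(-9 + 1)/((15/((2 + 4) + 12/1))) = -48/5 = -9.60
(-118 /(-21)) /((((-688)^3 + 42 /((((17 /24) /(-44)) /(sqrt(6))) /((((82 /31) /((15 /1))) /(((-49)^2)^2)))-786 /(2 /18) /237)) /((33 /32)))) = -74307750987158042925285512872987 /4176117962379188838911271756915277825408 + 83245662827403394395 * sqrt(6) /19090824970876291835022956603041270059008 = -0.00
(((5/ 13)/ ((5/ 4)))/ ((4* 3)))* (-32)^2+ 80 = 4144/ 39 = 106.26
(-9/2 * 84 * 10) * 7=-26460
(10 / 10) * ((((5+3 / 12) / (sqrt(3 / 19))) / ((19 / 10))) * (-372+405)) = 1155 * sqrt(57) / 38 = 229.48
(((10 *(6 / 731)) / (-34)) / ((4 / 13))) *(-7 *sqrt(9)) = 4095 / 24854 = 0.16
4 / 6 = 2 / 3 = 0.67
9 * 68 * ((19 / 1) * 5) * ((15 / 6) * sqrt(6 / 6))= 145350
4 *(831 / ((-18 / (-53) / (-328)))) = -9630736 / 3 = -3210245.33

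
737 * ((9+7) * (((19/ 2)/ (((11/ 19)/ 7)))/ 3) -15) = 1321307/ 3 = 440435.67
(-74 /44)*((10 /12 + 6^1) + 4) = -2405 /132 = -18.22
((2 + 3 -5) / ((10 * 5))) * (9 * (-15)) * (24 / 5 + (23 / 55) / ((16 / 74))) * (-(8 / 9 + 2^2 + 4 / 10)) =0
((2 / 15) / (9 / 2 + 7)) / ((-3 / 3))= -4 / 345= -0.01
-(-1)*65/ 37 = 65/ 37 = 1.76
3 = 3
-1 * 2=-2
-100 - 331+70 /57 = -24497 /57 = -429.77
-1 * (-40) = 40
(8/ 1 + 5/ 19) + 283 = 5534/ 19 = 291.26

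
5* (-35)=-175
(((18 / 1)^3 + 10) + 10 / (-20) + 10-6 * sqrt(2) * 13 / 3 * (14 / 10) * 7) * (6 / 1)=35109-7644 * sqrt(2) / 5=32946.95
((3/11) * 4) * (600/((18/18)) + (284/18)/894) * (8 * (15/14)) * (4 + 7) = 193109680/3129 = 61716.10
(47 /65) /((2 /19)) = 893 /130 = 6.87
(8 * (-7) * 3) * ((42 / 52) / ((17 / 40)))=-70560 / 221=-319.28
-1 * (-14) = 14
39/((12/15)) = 195/4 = 48.75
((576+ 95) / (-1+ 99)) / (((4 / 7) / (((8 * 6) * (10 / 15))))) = 2684 / 7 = 383.43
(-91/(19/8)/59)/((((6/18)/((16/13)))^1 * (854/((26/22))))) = -2496/752191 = -0.00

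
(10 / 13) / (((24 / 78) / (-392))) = -980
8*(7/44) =14/11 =1.27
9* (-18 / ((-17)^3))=162 / 4913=0.03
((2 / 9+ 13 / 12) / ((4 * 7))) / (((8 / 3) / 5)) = 235 / 2688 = 0.09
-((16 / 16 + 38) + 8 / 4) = -41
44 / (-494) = -22 / 247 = -0.09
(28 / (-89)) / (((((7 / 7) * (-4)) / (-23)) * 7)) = -23 / 89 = -0.26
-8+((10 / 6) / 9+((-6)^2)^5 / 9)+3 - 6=181398236 / 27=6718453.19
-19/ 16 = -1.19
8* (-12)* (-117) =11232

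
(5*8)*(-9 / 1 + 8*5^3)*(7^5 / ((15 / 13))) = 1732196648 / 3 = 577398882.67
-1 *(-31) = 31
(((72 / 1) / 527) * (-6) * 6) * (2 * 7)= -36288 / 527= -68.86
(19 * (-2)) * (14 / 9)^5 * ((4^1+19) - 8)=-5191.62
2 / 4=1 / 2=0.50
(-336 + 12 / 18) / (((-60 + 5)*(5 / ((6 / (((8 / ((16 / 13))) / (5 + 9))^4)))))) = 1236687872 / 7854275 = 157.45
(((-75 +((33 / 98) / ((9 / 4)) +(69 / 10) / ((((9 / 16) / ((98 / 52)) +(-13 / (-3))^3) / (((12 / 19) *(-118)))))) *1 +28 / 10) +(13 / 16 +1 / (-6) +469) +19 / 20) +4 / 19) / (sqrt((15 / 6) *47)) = 75798734847299 *sqrt(470) / 45387368317200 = 36.21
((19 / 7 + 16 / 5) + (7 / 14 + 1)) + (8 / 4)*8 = 1639 / 70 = 23.41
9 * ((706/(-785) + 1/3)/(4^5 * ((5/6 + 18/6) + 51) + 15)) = -11997/132267005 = -0.00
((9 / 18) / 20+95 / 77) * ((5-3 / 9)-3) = 3877 / 1848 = 2.10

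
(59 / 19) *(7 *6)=2478 / 19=130.42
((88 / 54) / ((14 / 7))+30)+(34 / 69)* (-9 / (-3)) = 20054 / 621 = 32.29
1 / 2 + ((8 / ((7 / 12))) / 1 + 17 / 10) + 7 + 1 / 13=10461 / 455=22.99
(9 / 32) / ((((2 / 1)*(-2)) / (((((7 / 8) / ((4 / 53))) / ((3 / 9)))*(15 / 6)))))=-50085 / 8192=-6.11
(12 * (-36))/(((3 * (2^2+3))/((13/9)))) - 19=-341/7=-48.71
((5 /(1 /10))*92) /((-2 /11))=-25300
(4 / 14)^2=0.08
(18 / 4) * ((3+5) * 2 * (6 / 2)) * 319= 68904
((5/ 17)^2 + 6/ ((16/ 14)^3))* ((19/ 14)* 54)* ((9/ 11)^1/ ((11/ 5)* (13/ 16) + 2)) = 2337594795/ 35960848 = 65.00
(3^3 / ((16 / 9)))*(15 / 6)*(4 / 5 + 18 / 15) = 1215 / 16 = 75.94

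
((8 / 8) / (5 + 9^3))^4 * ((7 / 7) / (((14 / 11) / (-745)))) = -0.00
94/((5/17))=1598/5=319.60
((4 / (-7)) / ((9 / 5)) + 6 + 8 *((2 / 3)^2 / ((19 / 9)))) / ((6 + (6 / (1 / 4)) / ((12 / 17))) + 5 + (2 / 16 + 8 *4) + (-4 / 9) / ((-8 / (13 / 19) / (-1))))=70544 / 738185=0.10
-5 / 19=-0.26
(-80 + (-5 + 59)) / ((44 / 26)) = -169 / 11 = -15.36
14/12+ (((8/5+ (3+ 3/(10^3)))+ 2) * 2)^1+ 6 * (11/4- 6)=-7691/1500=-5.13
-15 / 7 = -2.14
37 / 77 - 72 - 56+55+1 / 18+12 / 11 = -71.37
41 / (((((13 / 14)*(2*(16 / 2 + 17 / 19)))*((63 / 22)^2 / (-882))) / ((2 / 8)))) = -66.74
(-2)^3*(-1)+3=11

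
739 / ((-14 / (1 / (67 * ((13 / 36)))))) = -13302 / 6097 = -2.18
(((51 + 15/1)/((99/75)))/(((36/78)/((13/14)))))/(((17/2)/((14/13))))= 650/51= 12.75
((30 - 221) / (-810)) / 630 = 191 / 510300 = 0.00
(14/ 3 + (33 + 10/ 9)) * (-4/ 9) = -1396/ 81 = -17.23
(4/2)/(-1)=-2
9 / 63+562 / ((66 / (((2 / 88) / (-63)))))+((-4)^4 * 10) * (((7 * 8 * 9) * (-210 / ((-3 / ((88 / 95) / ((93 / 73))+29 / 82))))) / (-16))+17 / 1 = -13476762748459309 / 2209053924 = -6100694.33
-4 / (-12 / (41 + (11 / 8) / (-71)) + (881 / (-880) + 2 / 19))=518921920 / 154209901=3.37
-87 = -87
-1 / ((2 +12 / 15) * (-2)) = 5 / 28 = 0.18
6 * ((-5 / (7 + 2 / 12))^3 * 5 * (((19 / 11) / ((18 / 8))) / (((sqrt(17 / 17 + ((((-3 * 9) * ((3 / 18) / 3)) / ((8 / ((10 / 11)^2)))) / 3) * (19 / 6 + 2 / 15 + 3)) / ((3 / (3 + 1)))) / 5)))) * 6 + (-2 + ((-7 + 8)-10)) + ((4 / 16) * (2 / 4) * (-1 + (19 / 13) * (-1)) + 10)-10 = -307800000 * sqrt(1306) / 51918071-147 / 13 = -225.56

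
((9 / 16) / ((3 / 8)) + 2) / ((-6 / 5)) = -35 / 12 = -2.92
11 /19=0.58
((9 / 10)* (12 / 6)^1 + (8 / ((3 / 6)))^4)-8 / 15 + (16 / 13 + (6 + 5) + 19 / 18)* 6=4265104 / 65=65616.98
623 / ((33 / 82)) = 51086 / 33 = 1548.06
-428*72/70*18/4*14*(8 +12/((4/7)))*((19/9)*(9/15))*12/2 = -6112661.76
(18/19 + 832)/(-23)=-15826/437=-36.22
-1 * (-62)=62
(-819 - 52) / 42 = -871 / 42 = -20.74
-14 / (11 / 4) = -5.09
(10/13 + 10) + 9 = 257/13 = 19.77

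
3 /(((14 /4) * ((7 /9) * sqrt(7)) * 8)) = 27 * sqrt(7) /1372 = 0.05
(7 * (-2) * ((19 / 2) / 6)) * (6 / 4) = -133 / 4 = -33.25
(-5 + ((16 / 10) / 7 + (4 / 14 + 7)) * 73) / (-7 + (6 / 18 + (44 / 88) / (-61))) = -6962784 / 85505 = -81.43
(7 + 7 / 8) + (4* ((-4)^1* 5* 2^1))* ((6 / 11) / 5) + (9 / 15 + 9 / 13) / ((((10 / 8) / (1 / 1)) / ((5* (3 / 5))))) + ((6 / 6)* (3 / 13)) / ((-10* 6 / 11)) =-186481 / 28600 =-6.52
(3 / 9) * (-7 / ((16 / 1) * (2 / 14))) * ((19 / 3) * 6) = -931 / 24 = -38.79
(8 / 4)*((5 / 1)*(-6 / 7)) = -60 / 7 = -8.57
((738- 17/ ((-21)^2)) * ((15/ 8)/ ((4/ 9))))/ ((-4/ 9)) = -43934535/ 6272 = -7004.87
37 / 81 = 0.46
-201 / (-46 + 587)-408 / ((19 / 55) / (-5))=60696381 / 10279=5904.89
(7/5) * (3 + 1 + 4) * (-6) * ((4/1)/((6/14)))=-3136/5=-627.20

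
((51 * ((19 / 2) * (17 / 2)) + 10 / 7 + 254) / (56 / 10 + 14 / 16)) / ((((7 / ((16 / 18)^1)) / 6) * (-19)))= -6531360 / 241129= -27.09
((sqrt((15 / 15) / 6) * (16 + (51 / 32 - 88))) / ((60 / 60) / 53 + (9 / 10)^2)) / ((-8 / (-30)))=-14926125 * sqrt(6) / 281152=-130.04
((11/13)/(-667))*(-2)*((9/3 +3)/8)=33/17342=0.00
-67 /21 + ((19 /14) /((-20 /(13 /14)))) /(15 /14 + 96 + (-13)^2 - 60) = -7732541 /2423400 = -3.19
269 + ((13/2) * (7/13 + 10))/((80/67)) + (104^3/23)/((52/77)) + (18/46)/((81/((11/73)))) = 175883682749/2417760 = 72746.54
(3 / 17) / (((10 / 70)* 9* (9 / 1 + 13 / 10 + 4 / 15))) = 70 / 5389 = 0.01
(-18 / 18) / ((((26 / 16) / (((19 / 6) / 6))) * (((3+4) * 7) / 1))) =-38 / 5733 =-0.01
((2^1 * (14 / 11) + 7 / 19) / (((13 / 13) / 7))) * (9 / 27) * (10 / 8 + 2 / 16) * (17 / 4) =24157 / 608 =39.73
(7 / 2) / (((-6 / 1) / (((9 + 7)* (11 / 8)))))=-12.83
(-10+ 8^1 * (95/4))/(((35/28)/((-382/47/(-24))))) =2292/47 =48.77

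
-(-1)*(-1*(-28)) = 28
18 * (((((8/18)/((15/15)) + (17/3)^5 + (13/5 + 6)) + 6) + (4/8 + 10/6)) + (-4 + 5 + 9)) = 14264693/135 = 105664.39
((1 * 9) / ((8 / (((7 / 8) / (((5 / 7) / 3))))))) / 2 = 2.07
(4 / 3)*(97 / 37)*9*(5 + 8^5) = 38147772 / 37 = 1031020.86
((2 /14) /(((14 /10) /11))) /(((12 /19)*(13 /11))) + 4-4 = 11495 /7644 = 1.50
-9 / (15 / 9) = -27 / 5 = -5.40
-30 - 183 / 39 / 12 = -4741 / 156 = -30.39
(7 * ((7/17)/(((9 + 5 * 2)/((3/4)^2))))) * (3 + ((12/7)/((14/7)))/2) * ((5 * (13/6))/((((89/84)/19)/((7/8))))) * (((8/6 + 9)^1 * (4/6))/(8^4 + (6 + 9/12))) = 0.08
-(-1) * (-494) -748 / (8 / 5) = -1923 / 2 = -961.50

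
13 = 13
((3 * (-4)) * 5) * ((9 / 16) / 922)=-135 / 3688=-0.04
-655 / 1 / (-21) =655 / 21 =31.19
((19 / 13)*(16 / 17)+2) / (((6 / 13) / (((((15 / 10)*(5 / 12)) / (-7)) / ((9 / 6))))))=-1865 / 4284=-0.44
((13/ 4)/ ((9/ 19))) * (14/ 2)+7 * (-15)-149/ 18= -65.25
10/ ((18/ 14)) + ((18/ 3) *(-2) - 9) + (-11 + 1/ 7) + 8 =-16.08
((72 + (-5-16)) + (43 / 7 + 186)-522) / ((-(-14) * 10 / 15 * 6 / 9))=-2196 / 49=-44.82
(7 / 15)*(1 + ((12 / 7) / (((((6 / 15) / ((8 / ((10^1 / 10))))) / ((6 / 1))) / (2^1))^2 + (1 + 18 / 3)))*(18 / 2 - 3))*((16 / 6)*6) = 111513712 / 6048015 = 18.44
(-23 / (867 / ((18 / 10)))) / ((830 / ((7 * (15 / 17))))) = -1449 / 4077790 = -0.00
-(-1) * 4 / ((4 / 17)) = 17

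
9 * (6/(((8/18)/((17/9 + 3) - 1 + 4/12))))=513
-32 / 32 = -1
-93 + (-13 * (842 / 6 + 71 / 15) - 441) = -2419.87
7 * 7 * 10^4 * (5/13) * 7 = 17150000/13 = 1319230.77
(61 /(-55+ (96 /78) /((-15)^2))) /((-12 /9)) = 535275 /643436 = 0.83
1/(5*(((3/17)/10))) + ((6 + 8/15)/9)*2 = 1726/135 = 12.79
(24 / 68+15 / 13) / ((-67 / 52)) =-1332 / 1139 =-1.17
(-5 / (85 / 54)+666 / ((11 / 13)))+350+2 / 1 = 212416 / 187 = 1135.91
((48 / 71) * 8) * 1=384 / 71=5.41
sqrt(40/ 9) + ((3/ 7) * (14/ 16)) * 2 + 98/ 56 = 4.61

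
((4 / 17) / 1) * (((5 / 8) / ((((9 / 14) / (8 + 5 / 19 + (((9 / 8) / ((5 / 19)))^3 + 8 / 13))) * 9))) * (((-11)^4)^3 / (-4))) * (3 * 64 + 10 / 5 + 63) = -2588525517047596986094081 / 5804697600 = -445936325270001.49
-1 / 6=-0.17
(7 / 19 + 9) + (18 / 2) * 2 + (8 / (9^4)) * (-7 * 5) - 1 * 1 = 3281741 / 124659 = 26.33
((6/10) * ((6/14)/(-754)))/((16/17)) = -153/422240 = -0.00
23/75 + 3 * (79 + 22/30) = 17963/75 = 239.51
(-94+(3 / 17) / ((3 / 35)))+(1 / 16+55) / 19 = -460175 / 5168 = -89.04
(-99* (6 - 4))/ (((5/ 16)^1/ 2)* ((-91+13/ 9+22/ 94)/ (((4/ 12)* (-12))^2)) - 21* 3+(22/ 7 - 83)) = 300174336/ 217898405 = 1.38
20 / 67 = 0.30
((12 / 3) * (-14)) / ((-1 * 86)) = 28 / 43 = 0.65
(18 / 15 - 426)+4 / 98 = -104066 / 245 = -424.76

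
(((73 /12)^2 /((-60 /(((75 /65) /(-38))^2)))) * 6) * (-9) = 239805 /7809152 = 0.03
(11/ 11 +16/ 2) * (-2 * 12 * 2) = -432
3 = 3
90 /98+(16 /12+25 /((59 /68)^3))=1223518049 /30190713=40.53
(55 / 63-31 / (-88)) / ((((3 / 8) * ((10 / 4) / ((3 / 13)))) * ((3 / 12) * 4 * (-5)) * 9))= -13586 / 2027025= -0.01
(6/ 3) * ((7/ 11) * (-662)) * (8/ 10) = -37072/ 55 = -674.04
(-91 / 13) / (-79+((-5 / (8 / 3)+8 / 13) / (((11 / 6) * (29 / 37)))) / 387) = 14978964 / 169053155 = 0.09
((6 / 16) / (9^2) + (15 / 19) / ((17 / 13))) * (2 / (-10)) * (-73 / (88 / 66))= 3098339 / 465120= 6.66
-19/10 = -1.90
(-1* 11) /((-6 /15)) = 55 /2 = 27.50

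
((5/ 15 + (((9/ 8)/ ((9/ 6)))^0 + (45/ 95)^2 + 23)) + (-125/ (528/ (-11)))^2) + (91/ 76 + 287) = 265772785/ 831744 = 319.54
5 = 5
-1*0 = 0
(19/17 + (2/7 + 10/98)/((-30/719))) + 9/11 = -2022467/274890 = -7.36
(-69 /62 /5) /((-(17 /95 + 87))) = 1311 /513484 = 0.00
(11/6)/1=11/6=1.83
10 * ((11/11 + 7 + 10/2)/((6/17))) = 368.33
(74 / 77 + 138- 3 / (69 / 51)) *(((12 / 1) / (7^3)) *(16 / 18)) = 7749536 / 1822359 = 4.25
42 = 42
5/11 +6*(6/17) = 481/187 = 2.57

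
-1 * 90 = -90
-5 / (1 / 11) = -55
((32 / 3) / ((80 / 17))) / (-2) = -17 / 15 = -1.13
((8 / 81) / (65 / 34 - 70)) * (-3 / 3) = 272 / 187515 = 0.00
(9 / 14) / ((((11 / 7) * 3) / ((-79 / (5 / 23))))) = -5451 / 110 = -49.55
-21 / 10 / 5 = -21 / 50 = -0.42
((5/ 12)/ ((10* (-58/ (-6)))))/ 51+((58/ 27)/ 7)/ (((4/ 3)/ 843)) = 16069835/ 82824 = 194.02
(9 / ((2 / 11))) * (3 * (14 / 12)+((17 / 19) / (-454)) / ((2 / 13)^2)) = 11671209 / 69008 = 169.13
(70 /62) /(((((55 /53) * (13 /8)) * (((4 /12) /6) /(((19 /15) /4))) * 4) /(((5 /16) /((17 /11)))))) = 21147 /109616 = 0.19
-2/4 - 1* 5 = -11/2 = -5.50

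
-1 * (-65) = 65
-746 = -746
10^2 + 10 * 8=180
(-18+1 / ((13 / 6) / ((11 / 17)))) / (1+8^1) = -1304 / 663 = -1.97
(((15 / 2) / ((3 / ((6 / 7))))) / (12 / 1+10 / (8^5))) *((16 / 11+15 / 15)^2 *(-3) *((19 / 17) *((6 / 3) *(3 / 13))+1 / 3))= -100866539520 / 36803397631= -2.74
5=5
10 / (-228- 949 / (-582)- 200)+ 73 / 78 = 17660771 / 19355466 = 0.91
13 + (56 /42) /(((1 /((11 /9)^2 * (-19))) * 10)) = 11197 /1215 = 9.22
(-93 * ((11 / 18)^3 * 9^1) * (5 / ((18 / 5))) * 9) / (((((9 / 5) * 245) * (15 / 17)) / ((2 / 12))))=-3507185 / 3429216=-1.02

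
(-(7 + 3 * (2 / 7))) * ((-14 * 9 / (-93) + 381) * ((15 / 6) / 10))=-651915 / 868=-751.05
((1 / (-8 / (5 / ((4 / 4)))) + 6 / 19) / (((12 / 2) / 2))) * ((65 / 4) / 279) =-3055 / 508896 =-0.01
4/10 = 2/5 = 0.40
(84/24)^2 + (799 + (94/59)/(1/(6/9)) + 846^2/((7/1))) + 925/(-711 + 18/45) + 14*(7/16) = 3629578883365/35217336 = 103062.28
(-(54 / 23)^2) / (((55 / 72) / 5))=-209952 / 5819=-36.08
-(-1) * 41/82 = 1/2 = 0.50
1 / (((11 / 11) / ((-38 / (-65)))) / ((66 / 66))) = 38 / 65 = 0.58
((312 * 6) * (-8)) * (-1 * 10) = 149760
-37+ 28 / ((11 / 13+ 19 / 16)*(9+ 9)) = -137947 / 3807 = -36.24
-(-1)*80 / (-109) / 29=-80 / 3161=-0.03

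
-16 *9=-144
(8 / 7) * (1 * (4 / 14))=16 / 49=0.33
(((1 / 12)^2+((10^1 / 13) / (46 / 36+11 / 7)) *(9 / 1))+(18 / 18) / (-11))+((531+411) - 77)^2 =5531291604649 / 7392528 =748227.35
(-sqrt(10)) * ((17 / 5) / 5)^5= -1419857 * sqrt(10) / 9765625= -0.46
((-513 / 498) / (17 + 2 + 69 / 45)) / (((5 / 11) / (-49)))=3591 / 664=5.41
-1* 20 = -20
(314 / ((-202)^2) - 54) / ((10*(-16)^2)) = -1101551 / 52229120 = -0.02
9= 9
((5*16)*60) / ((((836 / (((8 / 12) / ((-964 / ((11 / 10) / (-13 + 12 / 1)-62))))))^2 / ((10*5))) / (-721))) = -7176852025 / 15222216966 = -0.47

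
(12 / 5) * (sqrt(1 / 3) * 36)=144 * sqrt(3) / 5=49.88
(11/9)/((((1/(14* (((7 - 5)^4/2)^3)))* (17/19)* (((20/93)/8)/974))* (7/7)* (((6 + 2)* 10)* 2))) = 2217352.63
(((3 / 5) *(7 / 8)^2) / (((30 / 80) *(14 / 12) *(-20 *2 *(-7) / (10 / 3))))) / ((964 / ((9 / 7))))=9 / 539840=0.00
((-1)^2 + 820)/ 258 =3.18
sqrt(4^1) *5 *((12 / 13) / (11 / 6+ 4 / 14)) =5040 / 1157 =4.36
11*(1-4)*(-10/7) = 330/7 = 47.14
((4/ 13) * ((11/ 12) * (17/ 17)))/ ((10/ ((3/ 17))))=11/ 2210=0.00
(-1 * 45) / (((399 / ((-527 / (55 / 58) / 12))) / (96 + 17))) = 1726979 / 2926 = 590.22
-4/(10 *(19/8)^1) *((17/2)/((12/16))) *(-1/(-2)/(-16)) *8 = 0.48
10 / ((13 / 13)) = 10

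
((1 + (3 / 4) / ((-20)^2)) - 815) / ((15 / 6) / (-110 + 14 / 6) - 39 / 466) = 98017095823 / 12873600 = 7613.81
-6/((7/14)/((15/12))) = -15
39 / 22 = 1.77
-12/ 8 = -3/ 2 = -1.50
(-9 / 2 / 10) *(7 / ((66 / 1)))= -21 / 440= -0.05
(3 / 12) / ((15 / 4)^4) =64 / 50625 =0.00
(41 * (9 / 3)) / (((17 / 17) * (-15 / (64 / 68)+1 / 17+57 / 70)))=-8.16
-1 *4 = -4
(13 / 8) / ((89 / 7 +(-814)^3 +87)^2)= 49 / 8771805300081917600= 0.00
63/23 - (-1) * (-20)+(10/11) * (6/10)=-16.72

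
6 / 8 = 3 / 4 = 0.75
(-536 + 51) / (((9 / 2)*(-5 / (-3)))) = -194 / 3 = -64.67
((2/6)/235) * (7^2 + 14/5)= 259/3525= 0.07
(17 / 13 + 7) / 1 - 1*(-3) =147 / 13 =11.31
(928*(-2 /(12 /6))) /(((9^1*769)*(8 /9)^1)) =-116 /769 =-0.15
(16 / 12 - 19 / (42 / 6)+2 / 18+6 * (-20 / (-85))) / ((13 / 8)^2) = 9728 / 180999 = 0.05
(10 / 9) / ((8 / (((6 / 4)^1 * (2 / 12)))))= 5 / 144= 0.03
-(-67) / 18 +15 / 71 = 5027 / 1278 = 3.93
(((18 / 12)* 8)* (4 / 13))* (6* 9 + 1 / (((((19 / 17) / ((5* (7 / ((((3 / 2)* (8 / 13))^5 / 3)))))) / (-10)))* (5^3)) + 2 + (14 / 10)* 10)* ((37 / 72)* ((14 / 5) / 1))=59985677647 / 192067200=312.32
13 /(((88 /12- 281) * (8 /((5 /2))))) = -195 /13136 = -0.01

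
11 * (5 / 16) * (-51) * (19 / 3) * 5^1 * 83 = -7372475 / 16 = -460779.69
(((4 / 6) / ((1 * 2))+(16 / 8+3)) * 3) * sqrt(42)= 103.69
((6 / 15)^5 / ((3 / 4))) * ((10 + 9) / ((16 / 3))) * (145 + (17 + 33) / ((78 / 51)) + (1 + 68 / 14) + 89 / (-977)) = 2479231264 / 277834375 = 8.92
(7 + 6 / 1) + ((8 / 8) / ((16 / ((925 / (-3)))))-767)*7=-263563 / 48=-5490.90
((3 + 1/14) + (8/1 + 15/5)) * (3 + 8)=2167/14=154.79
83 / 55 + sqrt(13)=5.11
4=4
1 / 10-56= -559 / 10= -55.90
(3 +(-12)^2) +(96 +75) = 318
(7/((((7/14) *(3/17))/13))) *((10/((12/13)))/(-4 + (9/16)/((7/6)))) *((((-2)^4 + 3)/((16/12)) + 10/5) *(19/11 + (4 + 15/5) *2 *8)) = -5869497.90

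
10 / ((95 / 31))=62 / 19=3.26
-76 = -76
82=82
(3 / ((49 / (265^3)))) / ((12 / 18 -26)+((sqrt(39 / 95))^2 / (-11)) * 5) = -35004704625 / 784049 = -44646.07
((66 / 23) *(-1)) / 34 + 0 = -33 / 391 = -0.08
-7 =-7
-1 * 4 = -4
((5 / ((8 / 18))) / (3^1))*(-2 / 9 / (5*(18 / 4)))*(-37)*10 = 370 / 27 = 13.70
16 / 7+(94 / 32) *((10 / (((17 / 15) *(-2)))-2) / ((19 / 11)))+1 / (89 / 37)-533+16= -1690976463 / 3219664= -525.20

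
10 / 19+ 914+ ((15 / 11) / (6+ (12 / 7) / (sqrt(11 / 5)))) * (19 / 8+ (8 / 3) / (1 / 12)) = 145570429 / 157776 -875 * sqrt(55) / 4152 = 921.08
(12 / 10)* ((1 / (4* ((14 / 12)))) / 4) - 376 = -52631 / 140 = -375.94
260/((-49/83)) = -21580/49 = -440.41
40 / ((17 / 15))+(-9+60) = 1467 / 17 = 86.29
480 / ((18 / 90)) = 2400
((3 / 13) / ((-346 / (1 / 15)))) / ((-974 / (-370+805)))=87 / 4381052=0.00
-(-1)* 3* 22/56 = 33/28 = 1.18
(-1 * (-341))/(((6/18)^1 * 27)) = 341/9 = 37.89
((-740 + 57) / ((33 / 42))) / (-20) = 4781 / 110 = 43.46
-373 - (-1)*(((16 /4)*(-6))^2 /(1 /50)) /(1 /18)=518027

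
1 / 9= 0.11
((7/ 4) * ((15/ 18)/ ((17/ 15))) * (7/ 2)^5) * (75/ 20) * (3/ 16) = 132355125/ 278528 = 475.20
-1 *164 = -164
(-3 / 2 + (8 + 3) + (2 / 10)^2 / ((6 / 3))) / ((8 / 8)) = 238 / 25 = 9.52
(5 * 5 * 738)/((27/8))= 16400/3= 5466.67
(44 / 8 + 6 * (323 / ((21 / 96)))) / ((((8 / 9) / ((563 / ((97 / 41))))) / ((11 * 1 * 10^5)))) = 1772599979081250 / 679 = 2610603798352.36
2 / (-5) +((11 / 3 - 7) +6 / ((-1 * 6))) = -71 / 15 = -4.73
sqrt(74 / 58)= sqrt(1073) / 29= 1.13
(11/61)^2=121/3721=0.03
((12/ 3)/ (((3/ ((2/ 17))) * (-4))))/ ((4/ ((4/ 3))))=-0.01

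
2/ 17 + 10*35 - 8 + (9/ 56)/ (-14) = 342.11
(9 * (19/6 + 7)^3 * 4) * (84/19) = 3177734/19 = 167249.16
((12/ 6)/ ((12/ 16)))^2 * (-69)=-1472/ 3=-490.67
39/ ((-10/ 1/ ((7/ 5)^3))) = -13377/ 1250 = -10.70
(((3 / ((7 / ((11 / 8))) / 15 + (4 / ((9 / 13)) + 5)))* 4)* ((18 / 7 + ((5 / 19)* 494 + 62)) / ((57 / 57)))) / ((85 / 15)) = 24270840 / 654857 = 37.06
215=215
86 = 86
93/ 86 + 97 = 8435/ 86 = 98.08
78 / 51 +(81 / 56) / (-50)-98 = -4593377 / 47600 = -96.50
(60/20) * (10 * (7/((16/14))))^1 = 735/4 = 183.75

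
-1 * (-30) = 30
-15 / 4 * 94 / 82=-705 / 164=-4.30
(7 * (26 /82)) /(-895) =-91 /36695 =-0.00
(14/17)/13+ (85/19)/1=19051/4199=4.54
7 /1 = 7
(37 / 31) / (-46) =-37 / 1426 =-0.03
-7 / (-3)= 7 / 3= 2.33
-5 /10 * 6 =-3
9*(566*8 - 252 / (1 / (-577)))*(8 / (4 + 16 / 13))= 35084088 / 17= 2063769.88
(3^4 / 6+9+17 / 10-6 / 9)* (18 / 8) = 1059 / 20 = 52.95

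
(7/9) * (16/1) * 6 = 224/3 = 74.67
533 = 533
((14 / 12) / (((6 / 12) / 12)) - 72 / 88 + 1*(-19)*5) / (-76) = 373 / 418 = 0.89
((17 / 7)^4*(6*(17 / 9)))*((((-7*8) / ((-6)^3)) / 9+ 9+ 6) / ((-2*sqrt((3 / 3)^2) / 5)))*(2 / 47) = -51853177640 / 82265463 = -630.32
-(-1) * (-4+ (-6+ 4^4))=246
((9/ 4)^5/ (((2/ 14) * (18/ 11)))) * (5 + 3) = 505197/ 256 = 1973.43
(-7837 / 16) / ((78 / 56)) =-54859 / 156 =-351.66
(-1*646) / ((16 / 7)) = -2261 / 8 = -282.62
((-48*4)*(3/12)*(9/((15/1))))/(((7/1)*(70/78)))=-5616/1225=-4.58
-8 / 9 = -0.89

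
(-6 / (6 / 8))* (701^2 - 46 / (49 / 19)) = -3931065.31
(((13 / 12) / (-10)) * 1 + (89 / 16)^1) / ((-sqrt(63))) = -187 * sqrt(7) / 720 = -0.69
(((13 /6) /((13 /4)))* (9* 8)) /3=16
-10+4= -6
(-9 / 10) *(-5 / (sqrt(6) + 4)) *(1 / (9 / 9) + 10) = 99 / 5 - 99 *sqrt(6) / 20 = 7.68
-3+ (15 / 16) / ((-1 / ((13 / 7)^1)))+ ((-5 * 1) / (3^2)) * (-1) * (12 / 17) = -24841 / 5712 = -4.35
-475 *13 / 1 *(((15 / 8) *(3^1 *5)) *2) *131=-182008125 / 4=-45502031.25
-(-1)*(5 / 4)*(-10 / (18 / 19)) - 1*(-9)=-151 / 36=-4.19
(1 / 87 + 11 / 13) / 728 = 485 / 411684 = 0.00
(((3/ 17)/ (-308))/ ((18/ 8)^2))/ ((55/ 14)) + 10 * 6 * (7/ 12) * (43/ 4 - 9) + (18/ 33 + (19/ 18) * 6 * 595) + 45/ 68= 2127582749/ 555390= 3830.79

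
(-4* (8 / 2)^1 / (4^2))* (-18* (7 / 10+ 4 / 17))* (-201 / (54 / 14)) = -74571 / 85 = -877.31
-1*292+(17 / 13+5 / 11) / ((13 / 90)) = -520148 / 1859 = -279.80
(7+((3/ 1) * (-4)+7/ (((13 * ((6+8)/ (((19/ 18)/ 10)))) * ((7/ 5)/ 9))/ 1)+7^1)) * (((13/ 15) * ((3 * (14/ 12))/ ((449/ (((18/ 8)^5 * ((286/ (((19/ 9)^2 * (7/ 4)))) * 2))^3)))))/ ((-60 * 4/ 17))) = -35658185030349582052180964421/ 486230227356942860288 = -73336010.44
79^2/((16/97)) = 605377/16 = 37836.06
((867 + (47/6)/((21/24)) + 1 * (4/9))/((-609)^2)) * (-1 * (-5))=276065/23365503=0.01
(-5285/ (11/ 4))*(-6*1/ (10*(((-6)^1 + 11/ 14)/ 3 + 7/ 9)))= -1598184/ 1331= -1200.74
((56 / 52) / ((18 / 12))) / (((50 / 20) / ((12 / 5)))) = 224 / 325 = 0.69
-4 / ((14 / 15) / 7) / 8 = -15 / 4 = -3.75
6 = 6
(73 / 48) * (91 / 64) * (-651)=-1441531 / 1024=-1407.75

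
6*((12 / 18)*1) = 4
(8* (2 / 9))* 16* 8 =2048 / 9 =227.56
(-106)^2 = 11236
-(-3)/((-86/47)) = -141/86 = -1.64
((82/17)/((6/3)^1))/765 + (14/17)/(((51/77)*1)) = 16211/13005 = 1.25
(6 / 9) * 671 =1342 / 3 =447.33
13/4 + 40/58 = 457/116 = 3.94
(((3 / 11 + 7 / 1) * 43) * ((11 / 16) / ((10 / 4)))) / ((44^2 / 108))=1161 / 242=4.80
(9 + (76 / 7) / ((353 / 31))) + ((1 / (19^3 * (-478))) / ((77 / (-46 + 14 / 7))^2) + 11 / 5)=1723056152572 / 141774946985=12.15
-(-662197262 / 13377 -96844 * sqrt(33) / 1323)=96844 * sqrt(33) / 1323 + 662197262 / 13377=49923.18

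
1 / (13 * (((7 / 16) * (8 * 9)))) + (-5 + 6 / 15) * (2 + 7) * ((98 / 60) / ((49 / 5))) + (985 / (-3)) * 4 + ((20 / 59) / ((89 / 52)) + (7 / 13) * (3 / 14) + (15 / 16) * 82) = -213831592909 / 172022760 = -1243.04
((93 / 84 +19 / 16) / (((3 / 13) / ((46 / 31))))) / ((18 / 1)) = 76843 / 93744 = 0.82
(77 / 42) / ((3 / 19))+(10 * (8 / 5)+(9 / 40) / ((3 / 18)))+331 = 64793 / 180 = 359.96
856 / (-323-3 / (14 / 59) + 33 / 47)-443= -98196461 / 220391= -445.56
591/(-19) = -591/19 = -31.11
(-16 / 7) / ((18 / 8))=-64 / 63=-1.02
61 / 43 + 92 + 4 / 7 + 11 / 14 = 57055 / 602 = 94.78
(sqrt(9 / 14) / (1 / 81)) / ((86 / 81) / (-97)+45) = 1909251 * sqrt(14) / 4948706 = 1.44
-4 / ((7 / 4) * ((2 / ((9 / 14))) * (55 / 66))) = -216 / 245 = -0.88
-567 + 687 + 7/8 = 967/8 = 120.88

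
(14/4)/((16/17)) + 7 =343/32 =10.72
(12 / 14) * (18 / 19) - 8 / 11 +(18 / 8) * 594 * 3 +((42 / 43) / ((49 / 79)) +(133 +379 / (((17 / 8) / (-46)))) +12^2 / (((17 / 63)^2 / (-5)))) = -72453947149 / 5194486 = -13948.24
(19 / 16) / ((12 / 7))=133 / 192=0.69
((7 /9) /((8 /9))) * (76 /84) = 19 /24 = 0.79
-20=-20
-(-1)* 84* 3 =252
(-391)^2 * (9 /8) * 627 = 862707483 /8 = 107838435.38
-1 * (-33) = 33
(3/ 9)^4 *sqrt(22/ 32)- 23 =-23 + sqrt(11)/ 324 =-22.99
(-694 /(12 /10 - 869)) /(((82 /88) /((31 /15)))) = 946616 /533697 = 1.77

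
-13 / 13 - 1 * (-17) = 16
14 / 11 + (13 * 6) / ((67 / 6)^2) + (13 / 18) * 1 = 2329139 / 888822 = 2.62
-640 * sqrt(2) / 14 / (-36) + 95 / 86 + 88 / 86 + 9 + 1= 80 * sqrt(2) / 63 + 1043 / 86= 13.92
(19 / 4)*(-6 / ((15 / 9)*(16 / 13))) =-2223 / 160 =-13.89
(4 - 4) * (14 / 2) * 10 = 0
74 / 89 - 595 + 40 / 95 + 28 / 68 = -593.34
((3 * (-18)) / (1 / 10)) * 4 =-2160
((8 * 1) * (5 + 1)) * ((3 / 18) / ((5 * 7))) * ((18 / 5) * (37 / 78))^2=98568 / 147875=0.67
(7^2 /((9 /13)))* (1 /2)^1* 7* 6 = 4459 /3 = 1486.33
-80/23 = -3.48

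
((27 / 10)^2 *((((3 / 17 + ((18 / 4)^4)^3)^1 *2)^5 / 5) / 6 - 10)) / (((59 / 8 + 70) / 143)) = 3546479723710283048053318312202187458287430697477155419783167866037 / 158327014213516104795422720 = 22399713285362556757550070000000000000000.00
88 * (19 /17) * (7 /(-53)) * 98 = -1146992 /901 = -1273.02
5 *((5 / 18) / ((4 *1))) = 25 / 72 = 0.35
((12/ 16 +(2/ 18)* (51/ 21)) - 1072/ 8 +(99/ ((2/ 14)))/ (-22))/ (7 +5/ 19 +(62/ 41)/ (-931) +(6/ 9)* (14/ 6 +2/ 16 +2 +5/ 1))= -226021397/ 18643297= -12.12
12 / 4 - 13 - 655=-665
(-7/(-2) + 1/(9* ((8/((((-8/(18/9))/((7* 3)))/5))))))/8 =3307/7560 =0.44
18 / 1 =18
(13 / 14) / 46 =13 / 644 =0.02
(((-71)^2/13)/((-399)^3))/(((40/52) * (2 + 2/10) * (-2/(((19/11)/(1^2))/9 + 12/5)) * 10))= 6467603/13834917142200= 0.00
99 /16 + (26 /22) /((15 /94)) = 35887 /2640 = 13.59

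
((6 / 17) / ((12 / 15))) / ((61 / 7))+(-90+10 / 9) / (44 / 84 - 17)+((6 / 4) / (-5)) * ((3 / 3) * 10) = 2632477 / 1076406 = 2.45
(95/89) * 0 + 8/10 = 4/5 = 0.80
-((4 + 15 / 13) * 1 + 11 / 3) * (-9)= 1032 / 13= 79.38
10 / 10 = 1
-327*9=-2943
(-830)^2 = 688900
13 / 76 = 0.17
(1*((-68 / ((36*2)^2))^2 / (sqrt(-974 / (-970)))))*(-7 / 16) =-2023*sqrt(236195) / 13087567872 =-0.00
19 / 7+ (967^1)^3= 6329617460 / 7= 904231065.71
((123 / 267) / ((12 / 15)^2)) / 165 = 205 / 46992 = 0.00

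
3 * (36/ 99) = 12/ 11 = 1.09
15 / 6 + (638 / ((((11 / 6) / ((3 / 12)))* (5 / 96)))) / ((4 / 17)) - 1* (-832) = 79337 / 10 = 7933.70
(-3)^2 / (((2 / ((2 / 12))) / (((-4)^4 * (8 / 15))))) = 512 / 5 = 102.40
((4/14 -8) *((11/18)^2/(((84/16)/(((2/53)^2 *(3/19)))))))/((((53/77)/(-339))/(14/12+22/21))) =0.13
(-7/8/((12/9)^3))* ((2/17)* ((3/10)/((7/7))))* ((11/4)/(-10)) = 6237/1740800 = 0.00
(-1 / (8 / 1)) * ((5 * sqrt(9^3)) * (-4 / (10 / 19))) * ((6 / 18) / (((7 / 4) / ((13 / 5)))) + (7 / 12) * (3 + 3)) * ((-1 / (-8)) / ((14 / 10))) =143469 / 3136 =45.75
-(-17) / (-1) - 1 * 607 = -624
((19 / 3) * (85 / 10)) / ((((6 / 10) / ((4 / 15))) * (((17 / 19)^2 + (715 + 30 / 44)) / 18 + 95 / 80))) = 41044256 / 70320759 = 0.58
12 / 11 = 1.09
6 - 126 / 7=-12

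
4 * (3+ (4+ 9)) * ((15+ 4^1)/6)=608/3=202.67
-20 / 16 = -5 / 4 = -1.25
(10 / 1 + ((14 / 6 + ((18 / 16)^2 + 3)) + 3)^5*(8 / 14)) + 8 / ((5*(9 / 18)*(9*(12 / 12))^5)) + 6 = 25843548620366116957 / 554779583447040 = 46583.45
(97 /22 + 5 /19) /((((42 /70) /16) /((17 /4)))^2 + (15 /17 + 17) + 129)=112883400 /3548738281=0.03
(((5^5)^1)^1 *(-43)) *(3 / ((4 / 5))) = -503906.25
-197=-197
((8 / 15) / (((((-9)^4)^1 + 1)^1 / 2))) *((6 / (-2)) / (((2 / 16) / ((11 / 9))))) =-704 / 147645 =-0.00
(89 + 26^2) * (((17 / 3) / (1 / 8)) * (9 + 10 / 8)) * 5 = 1777350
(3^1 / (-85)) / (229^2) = -3 / 4457485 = -0.00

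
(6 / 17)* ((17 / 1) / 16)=3 / 8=0.38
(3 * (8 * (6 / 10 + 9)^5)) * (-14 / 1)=-85614133248 / 3125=-27396522.64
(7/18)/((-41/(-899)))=6293/738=8.53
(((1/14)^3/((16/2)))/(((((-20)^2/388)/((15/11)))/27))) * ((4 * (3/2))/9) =2619/2414720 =0.00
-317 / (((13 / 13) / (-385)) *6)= 122045 / 6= 20340.83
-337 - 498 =-835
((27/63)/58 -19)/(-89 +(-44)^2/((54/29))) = -208197/10421614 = -0.02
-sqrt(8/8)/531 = -1/531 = -0.00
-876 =-876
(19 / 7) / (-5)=-19 / 35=-0.54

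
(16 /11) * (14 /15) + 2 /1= 554 /165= 3.36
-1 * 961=-961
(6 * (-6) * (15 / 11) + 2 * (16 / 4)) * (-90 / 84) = 3390 / 77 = 44.03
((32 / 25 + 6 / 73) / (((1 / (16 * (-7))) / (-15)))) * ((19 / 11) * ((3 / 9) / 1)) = 480928 / 365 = 1317.61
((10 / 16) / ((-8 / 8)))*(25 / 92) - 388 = -388.17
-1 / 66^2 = -1 / 4356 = -0.00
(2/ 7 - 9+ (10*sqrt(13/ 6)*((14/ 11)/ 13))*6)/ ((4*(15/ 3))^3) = -61/ 56000+ 7*sqrt(78)/ 57200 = -0.00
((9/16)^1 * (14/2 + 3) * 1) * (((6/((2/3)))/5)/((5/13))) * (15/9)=351/8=43.88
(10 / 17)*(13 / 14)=65 / 119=0.55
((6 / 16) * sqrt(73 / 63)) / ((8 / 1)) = sqrt(511) / 448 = 0.05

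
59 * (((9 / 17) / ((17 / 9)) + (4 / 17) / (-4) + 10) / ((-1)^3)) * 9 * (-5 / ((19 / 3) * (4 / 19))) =11764305 / 578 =20353.47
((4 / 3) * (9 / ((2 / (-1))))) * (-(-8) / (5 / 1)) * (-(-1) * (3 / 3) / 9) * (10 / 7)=-32 / 21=-1.52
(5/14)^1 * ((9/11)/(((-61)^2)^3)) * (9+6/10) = 216/3967068825797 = 0.00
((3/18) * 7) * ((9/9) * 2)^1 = 2.33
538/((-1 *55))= -9.78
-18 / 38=-9 / 19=-0.47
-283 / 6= -47.17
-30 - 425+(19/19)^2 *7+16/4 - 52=-496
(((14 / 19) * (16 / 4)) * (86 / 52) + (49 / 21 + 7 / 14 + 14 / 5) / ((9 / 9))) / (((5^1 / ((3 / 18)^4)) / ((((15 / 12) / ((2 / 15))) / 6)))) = 0.00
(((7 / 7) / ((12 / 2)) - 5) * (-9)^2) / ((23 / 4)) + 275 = 4759 / 23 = 206.91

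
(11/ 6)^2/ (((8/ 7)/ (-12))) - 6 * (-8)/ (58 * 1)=-23987/ 696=-34.46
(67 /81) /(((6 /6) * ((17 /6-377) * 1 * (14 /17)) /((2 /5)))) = -2278 /2121525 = -0.00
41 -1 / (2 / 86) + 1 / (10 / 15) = -1 / 2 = -0.50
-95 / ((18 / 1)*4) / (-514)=0.00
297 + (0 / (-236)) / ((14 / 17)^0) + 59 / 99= 29462 / 99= 297.60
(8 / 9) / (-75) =-8 / 675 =-0.01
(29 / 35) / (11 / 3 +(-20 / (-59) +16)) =5133 / 123935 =0.04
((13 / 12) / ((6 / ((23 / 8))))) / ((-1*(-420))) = 299 / 241920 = 0.00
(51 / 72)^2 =289 / 576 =0.50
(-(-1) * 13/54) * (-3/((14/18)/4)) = -26/7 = -3.71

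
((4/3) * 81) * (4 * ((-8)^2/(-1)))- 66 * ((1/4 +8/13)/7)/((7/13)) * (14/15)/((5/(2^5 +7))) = -27758.31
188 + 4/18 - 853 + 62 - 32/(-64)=-10841/18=-602.28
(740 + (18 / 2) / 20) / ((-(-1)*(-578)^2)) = 14809 / 6681680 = 0.00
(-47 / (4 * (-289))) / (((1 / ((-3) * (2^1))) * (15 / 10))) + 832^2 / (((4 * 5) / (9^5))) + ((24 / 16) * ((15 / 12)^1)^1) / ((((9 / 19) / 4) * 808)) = 14317251776771563 / 7005360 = 2043756748.66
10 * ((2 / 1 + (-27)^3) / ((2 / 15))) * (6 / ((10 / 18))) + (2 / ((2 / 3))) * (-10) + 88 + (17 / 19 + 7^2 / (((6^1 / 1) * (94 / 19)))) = -170829643955 / 10716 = -15941549.45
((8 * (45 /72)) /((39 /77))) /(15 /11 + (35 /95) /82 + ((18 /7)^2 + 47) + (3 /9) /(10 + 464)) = 7662408369 /42675873370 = 0.18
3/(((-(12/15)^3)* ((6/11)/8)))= -1375/16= -85.94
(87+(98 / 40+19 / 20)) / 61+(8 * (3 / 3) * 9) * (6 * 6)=2593.48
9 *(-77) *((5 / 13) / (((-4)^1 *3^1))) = 1155 / 52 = 22.21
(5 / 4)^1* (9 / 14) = 45 / 56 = 0.80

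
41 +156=197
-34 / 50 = -17 / 25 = -0.68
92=92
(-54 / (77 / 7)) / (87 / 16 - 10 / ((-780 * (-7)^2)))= -1651104 / 1828915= -0.90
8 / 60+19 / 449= 1183 / 6735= 0.18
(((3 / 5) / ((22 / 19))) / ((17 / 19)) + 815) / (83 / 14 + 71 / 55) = 10675931 / 94503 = 112.97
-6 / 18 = -1 / 3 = -0.33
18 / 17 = 1.06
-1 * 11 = -11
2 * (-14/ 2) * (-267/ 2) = 1869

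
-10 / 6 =-5 / 3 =-1.67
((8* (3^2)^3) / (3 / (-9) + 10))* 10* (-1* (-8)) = 1399680 / 29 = 48264.83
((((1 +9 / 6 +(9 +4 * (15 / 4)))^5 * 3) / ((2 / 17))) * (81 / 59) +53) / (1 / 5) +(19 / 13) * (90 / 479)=53787760620028945 / 23513152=2287560622.24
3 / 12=1 / 4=0.25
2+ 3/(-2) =1/2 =0.50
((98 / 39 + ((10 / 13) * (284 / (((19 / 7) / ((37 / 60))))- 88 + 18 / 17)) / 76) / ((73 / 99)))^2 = 1303914406160025 / 135676509696676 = 9.61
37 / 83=0.45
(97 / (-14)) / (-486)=97 / 6804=0.01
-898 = -898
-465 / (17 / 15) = -6975 / 17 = -410.29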